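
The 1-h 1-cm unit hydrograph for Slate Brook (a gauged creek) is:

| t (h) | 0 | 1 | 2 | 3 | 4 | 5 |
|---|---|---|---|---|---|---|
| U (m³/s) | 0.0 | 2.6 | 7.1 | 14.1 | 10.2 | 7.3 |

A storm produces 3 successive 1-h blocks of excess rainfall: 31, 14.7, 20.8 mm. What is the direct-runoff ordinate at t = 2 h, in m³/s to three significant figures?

By discrete convolution, Q_j = Σ (P_i / 10 mm) · U_{j−i}.
At t = 2 h (j=2): Q = (31/10)·7.1 + (14.7/10)·2.6 + (20.8/10)·0.0 = 25.8 m³/s.

Q ≈ 25.8 m³/s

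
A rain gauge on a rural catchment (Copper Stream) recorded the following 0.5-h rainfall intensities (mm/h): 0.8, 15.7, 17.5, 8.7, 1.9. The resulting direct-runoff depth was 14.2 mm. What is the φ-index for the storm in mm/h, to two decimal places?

Only the 3 blocks with intensity above φ contribute runoff: 15.7, 17.5, 8.7 mm/h.
Σ(I−φ)·Δt = d  ⇒  (15.7+17.5+8.7 − 3φ)·0.5 = 14.2
φ = (41.90 − 14.2/0.5) / 3 = 4.50 mm/h.

φ ≈ 4.50 mm/h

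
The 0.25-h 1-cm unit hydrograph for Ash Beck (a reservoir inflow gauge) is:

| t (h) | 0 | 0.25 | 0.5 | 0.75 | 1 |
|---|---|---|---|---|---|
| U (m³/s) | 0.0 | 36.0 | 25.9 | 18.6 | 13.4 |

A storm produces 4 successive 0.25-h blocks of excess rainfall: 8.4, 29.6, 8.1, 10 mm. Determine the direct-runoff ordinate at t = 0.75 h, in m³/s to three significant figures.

Q ≈ 121 m³/s

By discrete convolution, Q_j = Σ (P_i / 10 mm) · U_{j−i}.
At t = 0.75 h (j=3): Q = (8.4/10)·18.6 + (29.6/10)·25.9 + (8.1/10)·36.0 + (10/10)·0.0 = 121 m³/s.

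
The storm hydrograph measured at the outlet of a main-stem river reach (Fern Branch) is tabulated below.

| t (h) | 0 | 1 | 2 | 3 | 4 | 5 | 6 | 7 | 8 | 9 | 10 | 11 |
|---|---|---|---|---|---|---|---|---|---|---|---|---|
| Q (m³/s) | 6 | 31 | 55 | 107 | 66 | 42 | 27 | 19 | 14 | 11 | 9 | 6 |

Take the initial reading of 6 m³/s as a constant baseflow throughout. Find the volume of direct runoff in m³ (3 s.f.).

Direct-runoff ordinates (Q − Q_b): 0.0, 25.0, 49.0, 101.0, 60.0, 36.0, 21.0, 13.0, 8.0, 5.0, 3.0, 0.0 m³/s.
ΣQ_DR = 321.0 m³/s.
With Δt = 1 h = 3600 s, V = ΣQ_DR · Δt = 321.0 × 3600 = 1.16 × 10^6 m³.

V ≈ 1.16 × 10^6 m³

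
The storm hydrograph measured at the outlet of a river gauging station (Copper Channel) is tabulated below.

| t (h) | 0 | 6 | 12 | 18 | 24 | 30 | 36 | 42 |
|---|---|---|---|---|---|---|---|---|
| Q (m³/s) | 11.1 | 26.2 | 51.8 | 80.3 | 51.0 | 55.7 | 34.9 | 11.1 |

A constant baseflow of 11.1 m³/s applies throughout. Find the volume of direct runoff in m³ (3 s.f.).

Direct-runoff ordinates (Q − Q_b): 0.0, 15.1, 40.7, 69.2, 39.9, 44.6, 23.8, 0.0 m³/s.
ΣQ_DR = 233.3 m³/s.
With Δt = 6 h = 21600 s, V = ΣQ_DR · Δt = 233.3 × 21600 = 5.04 × 10^6 m³.

V ≈ 5.04 × 10^6 m³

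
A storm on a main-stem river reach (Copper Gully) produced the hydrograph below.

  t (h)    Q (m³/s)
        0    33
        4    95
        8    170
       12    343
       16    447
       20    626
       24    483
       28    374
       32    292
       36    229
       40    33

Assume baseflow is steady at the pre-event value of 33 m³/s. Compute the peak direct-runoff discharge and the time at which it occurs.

Q_p = 593.0 m³/s at t = 20 h

Subtracting baseflow gives direct-runoff ordinates: 0.0, 62.0, 137.0, 310.0, 414.0, 593.0, 450.0, 341.0, 259.0, 196.0, 0.0 m³/s.
The maximum is 593.0 m³/s, occurring at the reading for t = 20 h.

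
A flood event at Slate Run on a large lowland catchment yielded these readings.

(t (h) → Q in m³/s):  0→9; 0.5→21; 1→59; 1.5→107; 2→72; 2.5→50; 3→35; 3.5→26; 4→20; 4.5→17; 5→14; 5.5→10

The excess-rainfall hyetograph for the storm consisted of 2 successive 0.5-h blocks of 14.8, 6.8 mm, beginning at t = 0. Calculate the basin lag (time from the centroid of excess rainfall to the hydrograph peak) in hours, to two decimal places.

t_L ≈ 1.09 h

Centroid of excess rainfall: t_c = Σ P_i·t̄_i / ΣP_i = 0.4074 h (block centres at 0.25, 0.75 h).
Hydrograph peak occurs at t = 1.5 h, so basin lag t_L = 1.5 − 0.4074 = 1.09 h.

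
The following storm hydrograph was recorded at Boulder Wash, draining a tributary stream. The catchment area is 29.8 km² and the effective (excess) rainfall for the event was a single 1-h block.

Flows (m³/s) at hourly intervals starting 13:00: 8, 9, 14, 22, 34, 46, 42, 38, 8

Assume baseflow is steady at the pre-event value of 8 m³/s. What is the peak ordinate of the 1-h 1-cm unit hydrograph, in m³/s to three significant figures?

Direct runoff: 0.0, 1.0, 6.0, 14.0, 26.0, 38.0, 34.0, 30.0, 0.0 m³/s; ΣQ_DR = 149.0 m³/s, peak = 38.0 m³/s.
Runoff depth d = ΣQ_DR·Δt / A = 149.0 × 3600 / (29.8 km²) = 18.00 mm.
The 1-cm UH is the DRH scaled by (10 mm)/d, so U_p = 38.0 × 10/18.00 = 21.1 m³/s.

U_p ≈ 21.1 m³/s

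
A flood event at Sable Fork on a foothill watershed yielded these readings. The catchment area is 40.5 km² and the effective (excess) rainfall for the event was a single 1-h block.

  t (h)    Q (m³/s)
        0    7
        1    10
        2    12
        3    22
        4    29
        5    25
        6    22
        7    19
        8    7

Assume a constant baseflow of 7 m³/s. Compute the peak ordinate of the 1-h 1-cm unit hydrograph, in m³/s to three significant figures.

Direct runoff: 0.0, 3.0, 5.0, 15.0, 22.0, 18.0, 15.0, 12.0, 0.0 m³/s; ΣQ_DR = 90.00 m³/s, peak = 22.0 m³/s.
Runoff depth d = ΣQ_DR·Δt / A = 90.00 × 3600 / (40.5 km²) = 8.000 mm.
The 1-cm UH is the DRH scaled by (10 mm)/d, so U_p = 22.0 × 10/8.000 = 27.5 m³/s.

U_p ≈ 27.5 m³/s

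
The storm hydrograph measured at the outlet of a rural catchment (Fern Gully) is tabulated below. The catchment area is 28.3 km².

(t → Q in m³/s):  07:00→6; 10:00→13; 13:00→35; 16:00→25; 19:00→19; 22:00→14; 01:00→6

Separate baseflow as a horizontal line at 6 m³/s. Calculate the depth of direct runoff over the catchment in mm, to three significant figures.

d ≈ 29.0 mm

Direct runoff: 0.0, 7.0, 29.0, 19.0, 13.0, 8.0, 0.0 m³/s; ΣQ_DR = 76.00 m³/s.
V = ΣQ_DR · Δt = 76.00 × 10800 s = 8.208 × 10^5 m³.
Over A = 28.3 km², depth = V / A = 29.0 mm.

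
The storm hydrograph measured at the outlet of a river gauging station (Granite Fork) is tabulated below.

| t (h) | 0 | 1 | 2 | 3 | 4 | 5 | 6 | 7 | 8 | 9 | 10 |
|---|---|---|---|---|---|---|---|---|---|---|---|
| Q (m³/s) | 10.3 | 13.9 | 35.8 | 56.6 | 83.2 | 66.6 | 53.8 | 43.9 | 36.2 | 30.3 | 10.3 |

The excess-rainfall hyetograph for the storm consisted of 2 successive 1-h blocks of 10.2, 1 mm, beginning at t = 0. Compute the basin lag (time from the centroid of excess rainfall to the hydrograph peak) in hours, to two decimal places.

t_L ≈ 3.41 h

Centroid of excess rainfall: t_c = Σ P_i·t̄_i / ΣP_i = 0.5893 h (block centres at 0.5, 1.5 h).
Hydrograph peak occurs at t = 4 h, so basin lag t_L = 4 − 0.5893 = 3.41 h.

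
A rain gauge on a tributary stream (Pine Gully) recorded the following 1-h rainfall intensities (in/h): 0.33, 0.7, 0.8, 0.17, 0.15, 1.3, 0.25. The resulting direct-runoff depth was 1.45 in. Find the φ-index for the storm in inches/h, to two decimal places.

φ ≈ 0.45 in/h

Only the 3 blocks with intensity above φ contribute runoff: 0.7, 0.8, 1.3 in/h.
Σ(I−φ)·Δt = d  ⇒  (0.7+0.8+1.3 − 3φ)·1 = 1.45
φ = (2.800 − 1.45/1) / 3 = 0.45 in/h.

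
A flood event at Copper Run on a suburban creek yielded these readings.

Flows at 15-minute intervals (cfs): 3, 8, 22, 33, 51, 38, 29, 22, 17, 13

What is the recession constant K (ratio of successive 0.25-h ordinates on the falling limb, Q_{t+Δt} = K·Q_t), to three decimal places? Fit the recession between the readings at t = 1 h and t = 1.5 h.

Using the recession-limb readings at t = 1 h and t = 1.5 h: Q falls from 51 to 29 cfs over 2 intervals.
K = (Q₂/Q₁)^(1/2) = (29/51)^(1/2) = 0.754.

K ≈ 0.754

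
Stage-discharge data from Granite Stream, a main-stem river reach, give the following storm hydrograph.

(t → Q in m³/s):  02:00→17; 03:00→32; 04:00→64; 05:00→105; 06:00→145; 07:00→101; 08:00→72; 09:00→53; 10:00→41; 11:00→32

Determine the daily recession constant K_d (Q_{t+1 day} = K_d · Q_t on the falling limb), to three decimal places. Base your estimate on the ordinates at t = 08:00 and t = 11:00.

Between t = 08:00 and t = 11:00 the flow falls from 72 to 32 m³/s over 3×1 h = 3 h.
Per-interval ratio K = (32/72)^(1/3) = 0.7631; K_d = K^(24/1) = 0.002.

K_d ≈ 0.002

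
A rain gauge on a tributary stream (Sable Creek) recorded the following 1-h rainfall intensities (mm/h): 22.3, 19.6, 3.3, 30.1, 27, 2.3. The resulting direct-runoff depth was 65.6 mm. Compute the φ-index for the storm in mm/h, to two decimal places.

φ ≈ 8.35 mm/h

Only the 4 blocks with intensity above φ contribute runoff: 22.3, 19.6, 30.1, 27 mm/h.
Σ(I−φ)·Δt = d  ⇒  (22.3+19.6+30.1+27 − 4φ)·1 = 65.6
φ = (99.00 − 65.6/1) / 4 = 8.35 mm/h.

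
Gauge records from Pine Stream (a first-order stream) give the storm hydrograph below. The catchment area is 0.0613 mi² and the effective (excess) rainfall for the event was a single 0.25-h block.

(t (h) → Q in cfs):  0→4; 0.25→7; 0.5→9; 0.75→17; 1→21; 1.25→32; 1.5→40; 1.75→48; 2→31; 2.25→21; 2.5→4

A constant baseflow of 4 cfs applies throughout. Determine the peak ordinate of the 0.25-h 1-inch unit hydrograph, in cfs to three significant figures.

U_p ≈ 36.6 cfs

Direct runoff: 0.0, 3.0, 5.0, 13.0, 17.0, 28.0, 36.0, 44.0, 27.0, 17.0, 0.0 cfs; ΣQ_DR = 190.0 cfs, peak = 44.0 cfs.
Runoff depth d = ΣQ_DR·Δt / A = 190.0 × 900 / (0.0613 mi²) = 1.201 in.
The 1-inch UH is the DRH scaled by (1 in)/d, so U_p = 44.0 × 1/1.201 = 36.6 cfs.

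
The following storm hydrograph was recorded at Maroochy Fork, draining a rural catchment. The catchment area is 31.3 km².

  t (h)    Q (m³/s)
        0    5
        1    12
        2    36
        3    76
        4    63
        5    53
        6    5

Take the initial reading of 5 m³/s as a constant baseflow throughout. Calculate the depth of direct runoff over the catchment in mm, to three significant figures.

d ≈ 24.7 mm

Direct runoff: 0.0, 7.0, 31.0, 71.0, 58.0, 48.0, 0.0 m³/s; ΣQ_DR = 215.0 m³/s.
V = ΣQ_DR · Δt = 215.0 × 3600 s = 7.740 × 10^5 m³.
Over A = 31.3 km², depth = V / A = 24.7 mm.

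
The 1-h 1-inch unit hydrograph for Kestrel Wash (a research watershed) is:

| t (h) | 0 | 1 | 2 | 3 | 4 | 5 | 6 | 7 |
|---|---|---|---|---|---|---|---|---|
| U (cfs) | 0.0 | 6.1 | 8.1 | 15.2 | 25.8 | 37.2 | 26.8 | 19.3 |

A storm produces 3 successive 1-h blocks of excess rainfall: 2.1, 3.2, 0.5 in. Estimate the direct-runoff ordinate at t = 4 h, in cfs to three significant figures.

By discrete convolution, Q_j = Σ (P_i / 1 in) · U_{j−i}.
At t = 4 h (j=4): Q = (2.1/1)·25.8 + (3.2/1)·15.2 + (0.5/1)·8.1 = 107 cfs.

Q ≈ 107 cfs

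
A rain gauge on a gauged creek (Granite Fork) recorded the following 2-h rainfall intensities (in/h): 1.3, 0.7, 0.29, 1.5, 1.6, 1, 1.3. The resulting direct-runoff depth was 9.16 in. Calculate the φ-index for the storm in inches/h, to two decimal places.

Only the 6 blocks with intensity above φ contribute runoff: 1.3, 0.7, 1.5, 1.6, 1, 1.3 in/h.
Σ(I−φ)·Δt = d  ⇒  (1.3+0.7+1.5+1.6+1+1.3 − 6φ)·2 = 9.16
φ = (7.400 − 9.16/2) / 6 = 0.47 in/h.

φ ≈ 0.47 in/h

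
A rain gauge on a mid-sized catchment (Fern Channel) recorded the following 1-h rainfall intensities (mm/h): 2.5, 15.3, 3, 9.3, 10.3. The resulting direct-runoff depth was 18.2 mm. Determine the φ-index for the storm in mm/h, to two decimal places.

φ ≈ 5.57 mm/h

Only the 3 blocks with intensity above φ contribute runoff: 15.3, 9.3, 10.3 mm/h.
Σ(I−φ)·Δt = d  ⇒  (15.3+9.3+10.3 − 3φ)·1 = 18.2
φ = (34.90 − 18.2/1) / 3 = 5.57 mm/h.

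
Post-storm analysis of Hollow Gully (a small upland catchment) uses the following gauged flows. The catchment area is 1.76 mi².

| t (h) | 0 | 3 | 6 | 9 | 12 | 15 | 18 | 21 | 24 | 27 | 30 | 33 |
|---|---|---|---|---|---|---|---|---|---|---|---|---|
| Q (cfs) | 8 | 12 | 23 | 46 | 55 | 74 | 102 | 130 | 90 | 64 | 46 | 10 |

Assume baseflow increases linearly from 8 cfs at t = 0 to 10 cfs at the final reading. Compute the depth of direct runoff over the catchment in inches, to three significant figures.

Direct runoff: 0.00, 3.82, 14.64, 37.45, 46.27, 65.09, 92.91, 120.73, 80.55, 54.36, 36.18, 0.00 cfs; ΣQ_DR = 552.0 cfs.
V = ΣQ_DR · Δt = 552.0 × 10800 s = 5.962 × 10^6 ft³.
Over A = 1.76 mi², depth = V / A = 1.46 in.

d ≈ 1.46 in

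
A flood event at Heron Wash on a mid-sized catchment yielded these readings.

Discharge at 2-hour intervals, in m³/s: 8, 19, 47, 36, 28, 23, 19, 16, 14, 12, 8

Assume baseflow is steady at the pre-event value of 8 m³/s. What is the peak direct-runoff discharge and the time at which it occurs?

Subtracting baseflow gives direct-runoff ordinates: 0.0, 11.0, 39.0, 28.0, 20.0, 15.0, 11.0, 8.0, 6.0, 4.0, 0.0 m³/s.
The maximum is 39.0 m³/s, occurring at the reading for t = 4 h.

Q_p = 39.0 m³/s at t = 4 h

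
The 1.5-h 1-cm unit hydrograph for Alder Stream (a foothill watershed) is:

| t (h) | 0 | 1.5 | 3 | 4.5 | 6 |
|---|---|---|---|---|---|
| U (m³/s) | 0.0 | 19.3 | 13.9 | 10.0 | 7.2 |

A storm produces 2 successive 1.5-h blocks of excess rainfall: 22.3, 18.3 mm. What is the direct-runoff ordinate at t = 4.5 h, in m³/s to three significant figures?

Q ≈ 47.7 m³/s

By discrete convolution, Q_j = Σ (P_i / 10 mm) · U_{j−i}.
At t = 4.5 h (j=3): Q = (22.3/10)·10.0 + (18.3/10)·13.9 = 47.7 m³/s.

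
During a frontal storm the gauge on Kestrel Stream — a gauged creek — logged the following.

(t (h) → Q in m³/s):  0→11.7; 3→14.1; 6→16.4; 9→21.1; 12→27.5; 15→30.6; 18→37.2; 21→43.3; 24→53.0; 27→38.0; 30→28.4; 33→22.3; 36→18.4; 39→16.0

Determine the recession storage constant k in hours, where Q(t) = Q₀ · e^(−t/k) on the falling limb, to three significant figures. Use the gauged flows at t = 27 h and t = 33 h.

k ≈ 11.3 h

On the falling limb, Q drops from 38.0 to 22.3 m³/s between t = 27 h and t = 33 h (Δt = 6 h).
k = −Δt / ln(Q₂/Q₁) = −6 / ln(22.3/38.0) = 11.3 h.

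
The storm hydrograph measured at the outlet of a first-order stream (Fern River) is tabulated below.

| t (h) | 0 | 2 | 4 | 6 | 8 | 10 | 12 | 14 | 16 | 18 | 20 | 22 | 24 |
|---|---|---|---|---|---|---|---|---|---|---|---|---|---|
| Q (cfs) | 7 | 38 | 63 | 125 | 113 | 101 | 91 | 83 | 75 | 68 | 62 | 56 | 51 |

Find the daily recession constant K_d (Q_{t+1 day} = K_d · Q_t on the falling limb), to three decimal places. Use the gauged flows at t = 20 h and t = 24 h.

K_d ≈ 0.310

Between t = 20 h and t = 24 h the flow falls from 62 to 51 cfs over 2×2 h = 4 h.
Per-interval ratio K = (51/62)^(1/2) = 0.9070; K_d = K^(24/2) = 0.310.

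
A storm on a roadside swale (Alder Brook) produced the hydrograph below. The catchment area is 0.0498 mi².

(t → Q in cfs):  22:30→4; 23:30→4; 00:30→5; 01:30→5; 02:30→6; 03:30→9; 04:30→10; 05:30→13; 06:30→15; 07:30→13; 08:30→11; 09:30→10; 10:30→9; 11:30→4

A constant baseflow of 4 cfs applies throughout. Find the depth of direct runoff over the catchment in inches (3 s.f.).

d ≈ 1.93 in

Direct runoff: 0.0, 0.0, 1.0, 1.0, 2.0, 5.0, 6.0, 9.0, 11.0, 9.0, 7.0, 6.0, 5.0, 0.0 cfs; ΣQ_DR = 62.00 cfs.
V = ΣQ_DR · Δt = 62.00 × 3600 s = 2.232 × 10^5 ft³.
Over A = 0.0498 mi², depth = V / A = 1.93 in.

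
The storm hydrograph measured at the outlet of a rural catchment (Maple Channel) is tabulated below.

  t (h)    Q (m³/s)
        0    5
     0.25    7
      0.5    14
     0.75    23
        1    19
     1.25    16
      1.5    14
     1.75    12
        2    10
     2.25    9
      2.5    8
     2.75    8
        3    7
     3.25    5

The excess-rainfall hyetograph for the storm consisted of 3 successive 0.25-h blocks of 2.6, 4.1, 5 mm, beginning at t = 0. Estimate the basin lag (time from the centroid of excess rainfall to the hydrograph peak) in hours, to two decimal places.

Centroid of excess rainfall: t_c = Σ P_i·t̄_i / ΣP_i = 0.4263 h (block centres at 0.125, 0.375, 0.625 h).
Hydrograph peak occurs at t = 0.75 h, so basin lag t_L = 0.75 − 0.4263 = 0.32 h.

t_L ≈ 0.32 h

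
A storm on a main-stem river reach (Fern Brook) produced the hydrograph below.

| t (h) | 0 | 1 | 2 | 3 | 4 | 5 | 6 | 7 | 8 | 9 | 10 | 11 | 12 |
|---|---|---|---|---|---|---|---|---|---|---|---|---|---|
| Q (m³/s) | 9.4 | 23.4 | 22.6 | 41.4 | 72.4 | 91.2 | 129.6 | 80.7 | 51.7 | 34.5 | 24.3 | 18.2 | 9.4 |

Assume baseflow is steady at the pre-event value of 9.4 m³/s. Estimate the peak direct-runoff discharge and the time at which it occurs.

Subtracting baseflow gives direct-runoff ordinates: 0.0, 14.0, 13.2, 32.0, 63.0, 81.8, 120.2, 71.3, 42.3, 25.1, 14.9, 8.8, 0.0 m³/s.
The maximum is 120.2 m³/s, occurring at the reading for t = 6 h.

Q_p = 120.2 m³/s at t = 6 h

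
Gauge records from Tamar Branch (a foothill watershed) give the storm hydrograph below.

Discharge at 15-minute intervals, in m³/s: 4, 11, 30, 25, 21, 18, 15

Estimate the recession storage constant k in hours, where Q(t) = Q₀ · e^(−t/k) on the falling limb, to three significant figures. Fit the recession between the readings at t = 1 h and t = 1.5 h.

k ≈ 1.49 h

On the falling limb, Q drops from 21 to 15 m³/s between t = 1 h and t = 1.5 h (Δt = 0.5 h).
k = −Δt / ln(Q₂/Q₁) = −0.5 / ln(15/21) = 1.49 h.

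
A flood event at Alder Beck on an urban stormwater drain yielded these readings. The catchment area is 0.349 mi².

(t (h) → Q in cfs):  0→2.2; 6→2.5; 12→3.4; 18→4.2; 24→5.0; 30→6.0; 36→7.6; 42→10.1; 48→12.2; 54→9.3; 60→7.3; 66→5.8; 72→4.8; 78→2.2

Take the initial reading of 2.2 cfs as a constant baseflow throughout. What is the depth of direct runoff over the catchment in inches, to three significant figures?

Direct runoff: 0.0, 0.3, 1.2, 2.0, 2.8, 3.8, 5.4, 7.9, 10.0, 7.1, 5.1, 3.6, 2.6, 0.0 cfs; ΣQ_DR = 51.80 cfs.
V = ΣQ_DR · Δt = 51.80 × 21600 s = 1.119 × 10^6 ft³.
Over A = 0.349 mi², depth = V / A = 1.38 in.

d ≈ 1.38 in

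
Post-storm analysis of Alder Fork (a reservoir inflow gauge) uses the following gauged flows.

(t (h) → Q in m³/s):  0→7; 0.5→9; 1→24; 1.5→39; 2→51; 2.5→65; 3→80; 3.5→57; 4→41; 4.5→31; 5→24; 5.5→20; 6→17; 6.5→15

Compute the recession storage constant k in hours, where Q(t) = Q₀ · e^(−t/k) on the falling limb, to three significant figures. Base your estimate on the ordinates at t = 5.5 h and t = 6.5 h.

k ≈ 3.48 h

On the falling limb, Q drops from 20 to 15 m³/s between t = 5.5 h and t = 6.5 h (Δt = 1 h).
k = −Δt / ln(Q₂/Q₁) = −1 / ln(15/20) = 3.48 h.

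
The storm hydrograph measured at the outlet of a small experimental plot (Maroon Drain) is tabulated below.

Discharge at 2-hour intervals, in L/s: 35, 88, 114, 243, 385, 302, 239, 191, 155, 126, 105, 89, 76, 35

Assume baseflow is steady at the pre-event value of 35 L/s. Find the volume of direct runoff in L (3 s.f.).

Direct-runoff ordinates (Q − Q_b): 0.0, 53.0, 79.0, 208.0, 350.0, 267.0, 204.0, 156.0, 120.0, 91.0, 70.0, 54.0, 41.0, 0.0 L/s.
ΣQ_DR = 1693 L/s.
With Δt = 2 h = 7200 s, V = ΣQ_DR · Δt = 1693 × 7200 = 1.22 × 10^7 L.

V ≈ 1.22 × 10^7 L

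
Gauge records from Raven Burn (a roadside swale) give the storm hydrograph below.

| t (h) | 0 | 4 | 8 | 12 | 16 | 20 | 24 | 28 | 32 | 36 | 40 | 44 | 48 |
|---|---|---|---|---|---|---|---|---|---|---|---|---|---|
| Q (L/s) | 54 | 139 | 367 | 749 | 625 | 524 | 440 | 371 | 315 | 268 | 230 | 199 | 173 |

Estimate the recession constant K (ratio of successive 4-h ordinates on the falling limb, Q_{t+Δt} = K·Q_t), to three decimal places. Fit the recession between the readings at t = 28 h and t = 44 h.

Using the recession-limb readings at t = 28 h and t = 44 h: Q falls from 371 to 199 L/s over 4 intervals.
K = (Q₂/Q₁)^(1/4) = (199/371)^(1/4) = 0.856.

K ≈ 0.856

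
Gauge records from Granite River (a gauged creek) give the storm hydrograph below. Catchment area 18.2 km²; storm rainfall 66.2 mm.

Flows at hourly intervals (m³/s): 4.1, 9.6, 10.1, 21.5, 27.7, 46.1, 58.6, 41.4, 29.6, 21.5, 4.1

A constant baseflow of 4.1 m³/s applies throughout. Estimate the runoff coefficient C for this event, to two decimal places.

ΣQ_DR = 229.2 m³/s; V = ΣQ_DR·Δt = 8.251 × 10^5 m³.
Runoff depth d = V / A = 45.34 mm.
C = d / P = 45.34 / 66.2 = 0.68.

C ≈ 0.68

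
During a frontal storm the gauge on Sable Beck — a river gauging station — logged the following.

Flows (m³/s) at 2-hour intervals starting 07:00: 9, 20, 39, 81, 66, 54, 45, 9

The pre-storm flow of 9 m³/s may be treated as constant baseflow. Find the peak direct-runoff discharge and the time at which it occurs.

Subtracting baseflow gives direct-runoff ordinates: 0.0, 11.0, 30.0, 72.0, 57.0, 45.0, 36.0, 0.0 m³/s.
The maximum is 72.0 m³/s, occurring at the reading for t = 13:00.

Q_p = 72.0 m³/s at t = 13:00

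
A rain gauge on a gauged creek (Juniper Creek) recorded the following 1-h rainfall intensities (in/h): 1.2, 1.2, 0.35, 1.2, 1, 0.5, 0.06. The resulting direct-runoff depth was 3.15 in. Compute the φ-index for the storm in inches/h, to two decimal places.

φ ≈ 0.39 in/h

Only the 5 blocks with intensity above φ contribute runoff: 1.2, 1.2, 1.2, 1, 0.5 in/h.
Σ(I−φ)·Δt = d  ⇒  (1.2+1.2+1.2+1+0.5 − 5φ)·1 = 3.15
φ = (5.100 − 3.15/1) / 5 = 0.39 in/h.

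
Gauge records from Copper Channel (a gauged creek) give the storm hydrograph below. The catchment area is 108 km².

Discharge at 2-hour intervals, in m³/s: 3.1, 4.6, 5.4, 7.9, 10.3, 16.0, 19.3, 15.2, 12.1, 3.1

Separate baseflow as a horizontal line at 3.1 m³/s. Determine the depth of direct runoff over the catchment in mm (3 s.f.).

d ≈ 4.40 mm

Direct runoff: 0.0, 1.5, 2.3, 4.8, 7.2, 12.9, 16.2, 12.1, 9.0, 0.0 m³/s; ΣQ_DR = 66.00 m³/s.
V = ΣQ_DR · Δt = 66.00 × 7200 s = 4.752 × 10^5 m³.
Over A = 108 km², depth = V / A = 4.40 mm.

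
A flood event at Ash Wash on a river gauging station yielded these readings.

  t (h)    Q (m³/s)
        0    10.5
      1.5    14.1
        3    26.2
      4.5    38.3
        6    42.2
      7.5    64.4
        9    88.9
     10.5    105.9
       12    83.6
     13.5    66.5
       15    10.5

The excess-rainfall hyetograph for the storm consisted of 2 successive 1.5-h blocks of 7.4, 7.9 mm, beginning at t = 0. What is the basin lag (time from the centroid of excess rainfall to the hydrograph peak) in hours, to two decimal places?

Centroid of excess rainfall: t_c = Σ P_i·t̄_i / ΣP_i = 1.5245 h (block centres at 0.75, 2.25 h).
Hydrograph peak occurs at t = 10.5 h, so basin lag t_L = 10.5 − 1.5245 = 8.98 h.

t_L ≈ 8.98 h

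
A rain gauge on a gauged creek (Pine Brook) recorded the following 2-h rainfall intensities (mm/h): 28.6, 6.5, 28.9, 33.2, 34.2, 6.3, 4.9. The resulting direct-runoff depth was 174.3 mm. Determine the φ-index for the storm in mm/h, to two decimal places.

Only the 4 blocks with intensity above φ contribute runoff: 28.6, 28.9, 33.2, 34.2 mm/h.
Σ(I−φ)·Δt = d  ⇒  (28.6+28.9+33.2+34.2 − 4φ)·2 = 174.3
φ = (124.9 − 174.3/2) / 4 = 9.44 mm/h.

φ ≈ 9.44 mm/h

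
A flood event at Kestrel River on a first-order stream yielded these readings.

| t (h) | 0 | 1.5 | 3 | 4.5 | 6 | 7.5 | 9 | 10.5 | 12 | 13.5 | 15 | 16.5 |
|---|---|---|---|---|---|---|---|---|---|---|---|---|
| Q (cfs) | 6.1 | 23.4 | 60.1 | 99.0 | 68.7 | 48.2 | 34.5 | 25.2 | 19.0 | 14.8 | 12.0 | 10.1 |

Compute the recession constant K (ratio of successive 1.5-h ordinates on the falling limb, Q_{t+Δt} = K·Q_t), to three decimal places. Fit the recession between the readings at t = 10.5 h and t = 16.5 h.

Using the recession-limb readings at t = 10.5 h and t = 16.5 h: Q falls from 25.2 to 10.1 cfs over 4 intervals.
K = (Q₂/Q₁)^(1/4) = (10.1/25.2)^(1/4) = 0.796.

K ≈ 0.796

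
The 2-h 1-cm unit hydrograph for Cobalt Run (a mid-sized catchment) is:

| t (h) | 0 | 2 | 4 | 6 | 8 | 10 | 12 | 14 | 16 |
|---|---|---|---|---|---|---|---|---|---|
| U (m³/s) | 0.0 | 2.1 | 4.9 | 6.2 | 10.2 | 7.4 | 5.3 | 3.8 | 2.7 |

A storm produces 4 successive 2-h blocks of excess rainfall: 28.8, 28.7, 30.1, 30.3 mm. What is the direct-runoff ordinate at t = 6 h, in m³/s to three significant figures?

By discrete convolution, Q_j = Σ (P_i / 10 mm) · U_{j−i}.
At t = 6 h (j=3): Q = (28.8/10)·6.2 + (28.7/10)·4.9 + (30.1/10)·2.1 + (30.3/10)·0.0 = 38.2 m³/s.

Q ≈ 38.2 m³/s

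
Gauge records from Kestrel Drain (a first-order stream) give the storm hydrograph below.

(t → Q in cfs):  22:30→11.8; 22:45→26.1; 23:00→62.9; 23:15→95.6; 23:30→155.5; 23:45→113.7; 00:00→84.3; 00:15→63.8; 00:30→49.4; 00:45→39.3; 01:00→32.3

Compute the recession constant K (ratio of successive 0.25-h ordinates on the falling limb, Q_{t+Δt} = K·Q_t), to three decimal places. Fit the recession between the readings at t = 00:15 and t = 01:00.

K ≈ 0.797

Using the recession-limb readings at t = 00:15 and t = 01:00: Q falls from 63.8 to 32.3 cfs over 3 intervals.
K = (Q₂/Q₁)^(1/3) = (32.3/63.8)^(1/3) = 0.797.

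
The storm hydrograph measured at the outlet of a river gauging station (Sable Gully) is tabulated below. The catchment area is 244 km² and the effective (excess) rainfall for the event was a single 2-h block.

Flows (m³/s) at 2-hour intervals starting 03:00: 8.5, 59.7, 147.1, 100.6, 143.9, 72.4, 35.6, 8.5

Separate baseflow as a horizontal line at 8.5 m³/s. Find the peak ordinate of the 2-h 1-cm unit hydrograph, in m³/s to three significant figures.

Direct runoff: 0.0, 51.2, 138.6, 92.1, 135.4, 63.9, 27.1, 0.0 m³/s; ΣQ_DR = 508.3 m³/s, peak = 138.6 m³/s.
Runoff depth d = ΣQ_DR·Δt / A = 508.3 × 7200 / (244 km²) = 15.00 mm.
The 1-cm UH is the DRH scaled by (10 mm)/d, so U_p = 138.6 × 10/15.00 = 92.4 m³/s.

U_p ≈ 92.4 m³/s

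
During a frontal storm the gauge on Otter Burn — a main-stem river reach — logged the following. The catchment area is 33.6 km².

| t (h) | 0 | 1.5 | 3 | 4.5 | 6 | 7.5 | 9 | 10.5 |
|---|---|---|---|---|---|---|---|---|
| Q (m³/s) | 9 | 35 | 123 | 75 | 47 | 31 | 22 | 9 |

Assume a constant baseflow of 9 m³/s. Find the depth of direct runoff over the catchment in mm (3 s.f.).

d ≈ 44.8 mm

Direct runoff: 0.0, 26.0, 114.0, 66.0, 38.0, 22.0, 13.0, 0.0 m³/s; ΣQ_DR = 279.0 m³/s.
V = ΣQ_DR · Δt = 279.0 × 5400 s = 1.507 × 10^6 m³.
Over A = 33.6 km², depth = V / A = 44.8 mm.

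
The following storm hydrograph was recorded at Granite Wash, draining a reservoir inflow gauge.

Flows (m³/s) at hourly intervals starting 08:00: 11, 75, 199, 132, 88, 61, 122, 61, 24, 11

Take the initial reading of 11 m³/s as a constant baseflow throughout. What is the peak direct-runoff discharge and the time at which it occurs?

Q_p = 188.0 m³/s at t = 10:00

Subtracting baseflow gives direct-runoff ordinates: 0.0, 64.0, 188.0, 121.0, 77.0, 50.0, 111.0, 50.0, 13.0, 0.0 m³/s.
The maximum is 188.0 m³/s, occurring at the reading for t = 10:00.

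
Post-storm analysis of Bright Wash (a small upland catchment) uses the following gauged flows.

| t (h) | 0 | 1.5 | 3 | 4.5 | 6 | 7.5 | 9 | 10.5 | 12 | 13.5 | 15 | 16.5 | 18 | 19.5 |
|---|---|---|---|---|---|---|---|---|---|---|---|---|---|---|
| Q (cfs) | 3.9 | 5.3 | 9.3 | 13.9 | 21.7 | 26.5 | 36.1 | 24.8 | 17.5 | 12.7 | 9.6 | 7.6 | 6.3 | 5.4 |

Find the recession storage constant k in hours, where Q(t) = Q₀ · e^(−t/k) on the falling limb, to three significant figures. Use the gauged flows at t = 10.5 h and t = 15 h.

On the falling limb, Q drops from 24.8 to 9.6 cfs between t = 10.5 h and t = 15 h (Δt = 4.5 h).
k = −Δt / ln(Q₂/Q₁) = −4.5 / ln(9.6/24.8) = 4.74 h.

k ≈ 4.74 h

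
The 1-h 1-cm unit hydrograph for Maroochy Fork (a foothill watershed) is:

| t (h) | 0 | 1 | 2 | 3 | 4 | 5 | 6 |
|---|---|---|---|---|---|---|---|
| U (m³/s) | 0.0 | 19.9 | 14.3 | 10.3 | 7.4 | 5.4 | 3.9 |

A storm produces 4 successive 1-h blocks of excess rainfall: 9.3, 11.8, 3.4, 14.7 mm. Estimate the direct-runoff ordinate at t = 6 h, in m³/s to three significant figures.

By discrete convolution, Q_j = Σ (P_i / 10 mm) · U_{j−i}.
At t = 6 h (j=6): Q = (9.3/10)·3.9 + (11.8/10)·5.4 + (3.4/10)·7.4 + (14.7/10)·10.3 = 27.7 m³/s.

Q ≈ 27.7 m³/s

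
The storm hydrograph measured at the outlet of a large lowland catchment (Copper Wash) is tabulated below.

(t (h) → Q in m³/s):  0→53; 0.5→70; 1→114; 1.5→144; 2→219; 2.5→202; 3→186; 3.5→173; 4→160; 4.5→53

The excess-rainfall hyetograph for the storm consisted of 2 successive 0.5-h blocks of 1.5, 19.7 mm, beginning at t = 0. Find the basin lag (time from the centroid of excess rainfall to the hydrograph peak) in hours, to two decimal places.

t_L ≈ 1.29 h

Centroid of excess rainfall: t_c = Σ P_i·t̄_i / ΣP_i = 0.7146 h (block centres at 0.25, 0.75 h).
Hydrograph peak occurs at t = 2 h, so basin lag t_L = 2 − 0.7146 = 1.29 h.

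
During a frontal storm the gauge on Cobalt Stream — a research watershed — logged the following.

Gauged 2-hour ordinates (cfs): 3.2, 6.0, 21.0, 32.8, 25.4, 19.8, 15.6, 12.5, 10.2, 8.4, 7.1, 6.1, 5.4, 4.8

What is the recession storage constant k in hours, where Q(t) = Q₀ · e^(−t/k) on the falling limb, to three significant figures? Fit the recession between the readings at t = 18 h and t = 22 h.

k ≈ 12.5 h

On the falling limb, Q drops from 8.4 to 6.1 cfs between t = 18 h and t = 22 h (Δt = 4 h).
k = −Δt / ln(Q₂/Q₁) = −4 / ln(6.1/8.4) = 12.5 h.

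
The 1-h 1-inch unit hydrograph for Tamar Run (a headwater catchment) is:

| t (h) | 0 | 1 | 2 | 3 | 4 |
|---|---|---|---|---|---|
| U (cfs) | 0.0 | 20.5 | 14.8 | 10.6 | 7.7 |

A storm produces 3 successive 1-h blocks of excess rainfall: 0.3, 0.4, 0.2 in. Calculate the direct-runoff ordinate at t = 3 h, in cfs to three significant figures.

By discrete convolution, Q_j = Σ (P_i / 1 in) · U_{j−i}.
At t = 3 h (j=3): Q = (0.3/1)·10.6 + (0.4/1)·14.8 + (0.2/1)·20.5 = 13.2 cfs.

Q ≈ 13.2 cfs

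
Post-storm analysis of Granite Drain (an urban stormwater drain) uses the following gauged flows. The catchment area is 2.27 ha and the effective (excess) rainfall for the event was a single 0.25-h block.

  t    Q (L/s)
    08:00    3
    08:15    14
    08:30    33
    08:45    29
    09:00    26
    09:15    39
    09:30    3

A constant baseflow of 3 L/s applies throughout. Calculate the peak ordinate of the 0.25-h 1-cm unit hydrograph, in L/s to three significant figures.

Direct runoff: 0.0, 11.0, 30.0, 26.0, 23.0, 36.0, 0.0 L/s; ΣQ_DR = 126.0 L/s, peak = 36.0 L/s.
Runoff depth d = ΣQ_DR·Δt / A = 126.0 × 900 / (2.27 ha) = 4.996 mm.
The 1-cm UH is the DRH scaled by (10 mm)/d, so U_p = 36.0 × 10/4.996 = 72.1 L/s.

U_p ≈ 72.1 L/s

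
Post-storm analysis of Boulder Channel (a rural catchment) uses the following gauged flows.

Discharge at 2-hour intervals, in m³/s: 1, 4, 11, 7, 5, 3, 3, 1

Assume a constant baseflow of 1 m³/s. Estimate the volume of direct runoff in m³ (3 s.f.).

Direct-runoff ordinates (Q − Q_b): 0.0, 3.0, 10.0, 6.0, 4.0, 2.0, 2.0, 0.0 m³/s.
ΣQ_DR = 27.00 m³/s.
With Δt = 2 h = 7200 s, V = ΣQ_DR · Δt = 27.00 × 7200 = 1.94 × 10^5 m³.

V ≈ 1.94 × 10^5 m³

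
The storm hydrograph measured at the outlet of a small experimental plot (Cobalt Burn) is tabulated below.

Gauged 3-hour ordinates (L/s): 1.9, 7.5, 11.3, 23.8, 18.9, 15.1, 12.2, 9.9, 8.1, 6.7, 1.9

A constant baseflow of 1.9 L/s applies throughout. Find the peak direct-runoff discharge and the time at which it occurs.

Subtracting baseflow gives direct-runoff ordinates: 0.0, 5.6, 9.4, 21.9, 17.0, 13.2, 10.3, 8.0, 6.2, 4.8, 0.0 L/s.
The maximum is 21.9 L/s, occurring at the reading for t = 9 h.

Q_p = 21.9 L/s at t = 9 h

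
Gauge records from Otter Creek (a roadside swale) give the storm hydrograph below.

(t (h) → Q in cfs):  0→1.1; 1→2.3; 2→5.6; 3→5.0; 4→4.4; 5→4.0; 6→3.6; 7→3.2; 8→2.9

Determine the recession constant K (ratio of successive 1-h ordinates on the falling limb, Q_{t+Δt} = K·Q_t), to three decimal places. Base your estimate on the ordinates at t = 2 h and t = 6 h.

Using the recession-limb readings at t = 2 h and t = 6 h: Q falls from 5.6 to 3.6 cfs over 4 intervals.
K = (Q₂/Q₁)^(1/4) = (3.6/5.6)^(1/4) = 0.895.

K ≈ 0.895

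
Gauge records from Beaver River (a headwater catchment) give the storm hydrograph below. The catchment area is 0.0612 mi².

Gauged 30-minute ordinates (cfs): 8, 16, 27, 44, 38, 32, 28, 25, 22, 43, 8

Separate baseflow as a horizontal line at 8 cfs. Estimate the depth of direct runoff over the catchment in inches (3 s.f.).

d ≈ 2.57 in

Direct runoff: 0.0, 8.0, 19.0, 36.0, 30.0, 24.0, 20.0, 17.0, 14.0, 35.0, 0.0 cfs; ΣQ_DR = 203.0 cfs.
V = ΣQ_DR · Δt = 203.0 × 1800 s = 3.654 × 10^5 ft³.
Over A = 0.0612 mi², depth = V / A = 2.57 in.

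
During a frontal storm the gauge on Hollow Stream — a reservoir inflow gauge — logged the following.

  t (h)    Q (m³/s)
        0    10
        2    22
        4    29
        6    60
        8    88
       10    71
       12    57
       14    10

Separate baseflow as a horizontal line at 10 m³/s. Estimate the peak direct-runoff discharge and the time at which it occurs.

Q_p = 78.0 m³/s at t = 8 h

Subtracting baseflow gives direct-runoff ordinates: 0.0, 12.0, 19.0, 50.0, 78.0, 61.0, 47.0, 0.0 m³/s.
The maximum is 78.0 m³/s, occurring at the reading for t = 8 h.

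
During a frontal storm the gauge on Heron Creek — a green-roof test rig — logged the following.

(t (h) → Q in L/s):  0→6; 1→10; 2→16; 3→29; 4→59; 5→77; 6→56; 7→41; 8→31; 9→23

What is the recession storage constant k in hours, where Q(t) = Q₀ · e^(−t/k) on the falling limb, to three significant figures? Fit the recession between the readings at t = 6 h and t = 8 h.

k ≈ 3.38 h

On the falling limb, Q drops from 56 to 31 L/s between t = 6 h and t = 8 h (Δt = 2 h).
k = −Δt / ln(Q₂/Q₁) = −2 / ln(31/56) = 3.38 h.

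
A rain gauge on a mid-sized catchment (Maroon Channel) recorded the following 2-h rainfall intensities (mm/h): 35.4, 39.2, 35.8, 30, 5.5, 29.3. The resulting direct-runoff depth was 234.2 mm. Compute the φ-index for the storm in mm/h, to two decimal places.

Only the 5 blocks with intensity above φ contribute runoff: 35.4, 39.2, 35.8, 30, 29.3 mm/h.
Σ(I−φ)·Δt = d  ⇒  (35.4+39.2+35.8+30+29.3 − 5φ)·2 = 234.2
φ = (169.7 − 234.2/2) / 5 = 10.52 mm/h.

φ ≈ 10.52 mm/h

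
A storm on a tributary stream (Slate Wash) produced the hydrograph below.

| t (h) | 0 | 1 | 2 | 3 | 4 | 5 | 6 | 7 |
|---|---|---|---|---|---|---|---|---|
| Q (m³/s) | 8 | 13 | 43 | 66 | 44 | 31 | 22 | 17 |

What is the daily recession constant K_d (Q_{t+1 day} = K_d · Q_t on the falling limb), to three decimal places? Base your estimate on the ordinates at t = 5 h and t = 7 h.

Between t = 5 h and t = 7 h the flow falls from 31 to 17 m³/s over 2×1 h = 2 h.
Per-interval ratio K = (17/31)^(1/2) = 0.7405; K_d = K^(24/1) = 0.001.

K_d ≈ 0.001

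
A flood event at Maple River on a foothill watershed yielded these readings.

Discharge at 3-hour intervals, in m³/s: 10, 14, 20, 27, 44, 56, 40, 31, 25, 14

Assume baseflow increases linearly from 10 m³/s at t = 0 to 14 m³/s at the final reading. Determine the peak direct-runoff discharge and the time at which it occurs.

Q_p = 43.78 m³/s at t = 15 h

Subtracting baseflow gives direct-runoff ordinates: 0.00, 3.56, 9.11, 15.67, 32.22, 43.78, 27.33, 17.89, 11.44, 0.00 m³/s.
The maximum is 43.78 m³/s, occurring at the reading for t = 15 h.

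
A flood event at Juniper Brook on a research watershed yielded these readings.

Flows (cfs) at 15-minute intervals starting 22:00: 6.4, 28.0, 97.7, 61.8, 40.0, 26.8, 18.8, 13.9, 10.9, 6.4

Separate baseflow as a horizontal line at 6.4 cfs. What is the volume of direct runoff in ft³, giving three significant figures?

V ≈ 2.22 × 10^5 ft³

Direct-runoff ordinates (Q − Q_b): 0.0, 21.6, 91.3, 55.4, 33.6, 20.4, 12.4, 7.5, 4.5, 0.0 cfs.
ΣQ_DR = 246.7 cfs.
With Δt = 0.25 h = 900 s, V = ΣQ_DR · Δt = 246.7 × 900 = 2.22 × 10^5 ft³.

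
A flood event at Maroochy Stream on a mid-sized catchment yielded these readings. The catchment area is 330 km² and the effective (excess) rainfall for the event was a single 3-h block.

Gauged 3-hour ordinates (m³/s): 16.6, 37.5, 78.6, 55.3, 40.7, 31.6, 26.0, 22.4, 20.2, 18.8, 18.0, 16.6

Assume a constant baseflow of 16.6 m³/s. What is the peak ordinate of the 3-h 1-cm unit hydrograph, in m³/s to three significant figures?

U_p ≈ 103 m³/s

Direct runoff: 0.0, 20.9, 62.0, 38.7, 24.1, 15.0, 9.4, 5.8, 3.6, 2.2, 1.4, 0.0 m³/s; ΣQ_DR = 183.1 m³/s, peak = 62.0 m³/s.
Runoff depth d = ΣQ_DR·Δt / A = 183.1 × 10800 / (330 km²) = 5.992 mm.
The 1-cm UH is the DRH scaled by (10 mm)/d, so U_p = 62.0 × 10/5.992 = 103 m³/s.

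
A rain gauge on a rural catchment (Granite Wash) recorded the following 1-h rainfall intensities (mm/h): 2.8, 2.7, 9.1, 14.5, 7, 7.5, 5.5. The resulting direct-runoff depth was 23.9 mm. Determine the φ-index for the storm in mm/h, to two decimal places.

Only the 5 blocks with intensity above φ contribute runoff: 9.1, 14.5, 7, 7.5, 5.5 mm/h.
Σ(I−φ)·Δt = d  ⇒  (9.1+14.5+7+7.5+5.5 − 5φ)·1 = 23.9
φ = (43.60 − 23.9/1) / 5 = 3.94 mm/h.

φ ≈ 3.94 mm/h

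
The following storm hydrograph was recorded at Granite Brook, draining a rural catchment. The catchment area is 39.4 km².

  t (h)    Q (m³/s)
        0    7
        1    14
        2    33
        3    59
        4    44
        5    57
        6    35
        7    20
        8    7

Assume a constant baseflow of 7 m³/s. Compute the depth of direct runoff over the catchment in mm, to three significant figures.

d ≈ 19.5 mm

Direct runoff: 0.0, 7.0, 26.0, 52.0, 37.0, 50.0, 28.0, 13.0, 0.0 m³/s; ΣQ_DR = 213.0 m³/s.
V = ΣQ_DR · Δt = 213.0 × 3600 s = 7.668 × 10^5 m³.
Over A = 39.4 km², depth = V / A = 19.5 mm.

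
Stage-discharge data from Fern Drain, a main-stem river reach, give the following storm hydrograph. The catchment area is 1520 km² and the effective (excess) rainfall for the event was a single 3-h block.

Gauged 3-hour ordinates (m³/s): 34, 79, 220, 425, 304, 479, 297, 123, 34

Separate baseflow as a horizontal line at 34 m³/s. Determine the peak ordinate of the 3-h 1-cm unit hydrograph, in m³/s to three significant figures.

Direct runoff: 0.0, 45.0, 186.0, 391.0, 270.0, 445.0, 263.0, 89.0, 0.0 m³/s; ΣQ_DR = 1689 m³/s, peak = 445.0 m³/s.
Runoff depth d = ΣQ_DR·Δt / A = 1689 × 10800 / (1520 km²) = 12.00 mm.
The 1-cm UH is the DRH scaled by (10 mm)/d, so U_p = 445.0 × 10/12.00 = 371 m³/s.

U_p ≈ 371 m³/s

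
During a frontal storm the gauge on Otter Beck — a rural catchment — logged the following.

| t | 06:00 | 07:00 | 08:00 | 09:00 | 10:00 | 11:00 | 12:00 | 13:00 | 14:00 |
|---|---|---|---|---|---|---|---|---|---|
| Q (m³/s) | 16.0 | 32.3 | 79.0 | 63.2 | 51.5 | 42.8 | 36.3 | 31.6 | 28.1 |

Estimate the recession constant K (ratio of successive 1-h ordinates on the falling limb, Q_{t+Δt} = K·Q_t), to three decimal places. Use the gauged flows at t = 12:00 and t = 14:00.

Using the recession-limb readings at t = 12:00 and t = 14:00: Q falls from 36.3 to 28.1 m³/s over 2 intervals.
K = (Q₂/Q₁)^(1/2) = (28.1/36.3)^(1/2) = 0.880.

K ≈ 0.880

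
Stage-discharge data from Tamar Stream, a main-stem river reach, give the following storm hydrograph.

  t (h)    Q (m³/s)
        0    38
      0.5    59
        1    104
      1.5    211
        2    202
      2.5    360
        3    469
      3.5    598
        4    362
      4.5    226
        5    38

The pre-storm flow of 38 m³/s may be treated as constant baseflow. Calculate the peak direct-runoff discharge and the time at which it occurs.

Q_p = 560.0 m³/s at t = 3.5 h

Subtracting baseflow gives direct-runoff ordinates: 0.0, 21.0, 66.0, 173.0, 164.0, 322.0, 431.0, 560.0, 324.0, 188.0, 0.0 m³/s.
The maximum is 560.0 m³/s, occurring at the reading for t = 3.5 h.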